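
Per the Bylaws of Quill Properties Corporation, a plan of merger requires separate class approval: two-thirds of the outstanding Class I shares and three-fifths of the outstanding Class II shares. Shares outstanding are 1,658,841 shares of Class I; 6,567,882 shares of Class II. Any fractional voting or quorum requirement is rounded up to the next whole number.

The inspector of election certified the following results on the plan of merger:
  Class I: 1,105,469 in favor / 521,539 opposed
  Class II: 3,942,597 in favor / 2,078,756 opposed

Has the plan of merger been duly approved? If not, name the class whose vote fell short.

Class I: 2/3 of 1658841 = 1105894; 1,105,894 required, 1,105,469 in favor — not approved.
Class II: 3/5 of 6567882 = 3940729.20, rounded up to 3940730; 3,940,730 required, 3,942,597 in favor — approved.

Not approved — the Class I shares did not give the required vote.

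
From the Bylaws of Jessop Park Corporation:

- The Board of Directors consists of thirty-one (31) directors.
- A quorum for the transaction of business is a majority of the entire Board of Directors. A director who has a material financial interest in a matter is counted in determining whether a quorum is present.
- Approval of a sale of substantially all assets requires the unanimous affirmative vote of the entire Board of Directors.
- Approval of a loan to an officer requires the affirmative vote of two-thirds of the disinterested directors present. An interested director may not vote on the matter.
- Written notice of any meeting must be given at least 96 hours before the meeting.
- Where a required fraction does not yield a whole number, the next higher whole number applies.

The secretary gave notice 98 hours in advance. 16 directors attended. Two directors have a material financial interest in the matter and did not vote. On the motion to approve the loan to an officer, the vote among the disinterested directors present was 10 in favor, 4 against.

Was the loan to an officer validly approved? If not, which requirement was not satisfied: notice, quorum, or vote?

Notice: 98 hours given; 96 required (98 ≥ 96). Satisfied.
Quorum: 16 present (interested directors count toward quorum); quorum is 16. Satisfied.
Vote: the loan to an officer requires two-thirds of the disinterested directors present (16 − 2 = 14). 2/3 of 14 = 9.33, rounded up to 10, so 10 affirmative votes are needed; 10 voted in favor. Satisfied.

Valid — all requirements satisfied.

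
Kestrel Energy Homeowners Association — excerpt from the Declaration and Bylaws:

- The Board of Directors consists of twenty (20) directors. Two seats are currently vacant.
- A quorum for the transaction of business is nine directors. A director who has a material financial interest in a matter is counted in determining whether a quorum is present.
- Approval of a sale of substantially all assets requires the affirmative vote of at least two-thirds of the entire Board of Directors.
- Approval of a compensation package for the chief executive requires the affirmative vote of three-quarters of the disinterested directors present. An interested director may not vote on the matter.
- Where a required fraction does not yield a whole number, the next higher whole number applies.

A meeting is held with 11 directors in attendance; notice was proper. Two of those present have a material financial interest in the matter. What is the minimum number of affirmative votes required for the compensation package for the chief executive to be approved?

7

The compensation package for the chief executive requires three-fourths of the disinterested directors present (11 − 2 = 9).
3/4 of 9 = 6.75, rounded up to 7.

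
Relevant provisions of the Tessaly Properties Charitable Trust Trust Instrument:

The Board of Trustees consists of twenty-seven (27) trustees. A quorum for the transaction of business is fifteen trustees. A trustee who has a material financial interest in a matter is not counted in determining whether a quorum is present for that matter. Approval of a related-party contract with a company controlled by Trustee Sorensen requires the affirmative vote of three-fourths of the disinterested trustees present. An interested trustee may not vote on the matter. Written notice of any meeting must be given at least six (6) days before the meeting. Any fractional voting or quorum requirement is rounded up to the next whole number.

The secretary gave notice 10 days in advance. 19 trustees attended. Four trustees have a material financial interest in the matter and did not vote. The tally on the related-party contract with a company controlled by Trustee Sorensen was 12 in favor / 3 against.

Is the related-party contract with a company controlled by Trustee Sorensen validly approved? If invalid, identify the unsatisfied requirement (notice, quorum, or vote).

Notice: 10 days given; 6 required (10 ≥ 6). Satisfied.
Quorum: 19 present, but the 4 interested trustees do not count, leaving 15. Quorum is 15. Satisfied.
Vote: the related-party contract with a company controlled by Trustee Sorensen requires three-fourths of the disinterested trustees present (19 − 4 = 15). 3/4 of 15 = 11.25, rounded up to 12, so 12 affirmative votes are needed; 12 voted in favor. Satisfied.

Valid — all requirements satisfied.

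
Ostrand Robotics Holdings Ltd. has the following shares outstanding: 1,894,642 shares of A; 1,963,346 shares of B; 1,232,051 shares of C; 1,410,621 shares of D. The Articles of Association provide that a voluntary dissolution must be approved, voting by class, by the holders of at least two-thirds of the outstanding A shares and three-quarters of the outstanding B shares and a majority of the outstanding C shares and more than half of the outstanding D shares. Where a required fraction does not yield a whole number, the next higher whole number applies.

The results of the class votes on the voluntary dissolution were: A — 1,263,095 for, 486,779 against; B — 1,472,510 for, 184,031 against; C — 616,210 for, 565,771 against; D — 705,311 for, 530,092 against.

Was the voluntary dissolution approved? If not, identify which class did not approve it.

Approved — every class gave the required vote.

A: 2/3 of 1894642 = 1263094.67, rounded up to 1263095; 1,263,095 required, 1,263,095 in favor — approved.
B: 3/4 of 1963346 = 1472509.50, rounded up to 1472510; 1,472,510 required, 1,472,510 in favor — approved.
C: a majority of 1232051 is 616026; 616,026 required, 616,210 in favor — approved.
D: a majority of 1410621 is 705311; 705,311 required, 705,311 in favor — approved.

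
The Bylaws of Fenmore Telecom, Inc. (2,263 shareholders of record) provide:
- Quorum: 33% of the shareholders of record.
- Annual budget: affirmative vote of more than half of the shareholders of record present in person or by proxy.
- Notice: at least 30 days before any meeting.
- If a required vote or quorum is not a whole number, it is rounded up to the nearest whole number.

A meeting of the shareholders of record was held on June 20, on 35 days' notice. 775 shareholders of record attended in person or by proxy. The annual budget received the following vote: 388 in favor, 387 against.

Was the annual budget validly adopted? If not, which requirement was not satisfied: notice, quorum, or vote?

Notice: 35 days given; 30 required. Satisfied.
Quorum: 33% of 2,263 = 746.79, rounded up to 747; 775 present. Satisfied.
Vote: requires a majority of those present (775); a majority of 775 is 388, so 388 needed; 388 in favor. Satisfied.

Valid — all requirements satisfied.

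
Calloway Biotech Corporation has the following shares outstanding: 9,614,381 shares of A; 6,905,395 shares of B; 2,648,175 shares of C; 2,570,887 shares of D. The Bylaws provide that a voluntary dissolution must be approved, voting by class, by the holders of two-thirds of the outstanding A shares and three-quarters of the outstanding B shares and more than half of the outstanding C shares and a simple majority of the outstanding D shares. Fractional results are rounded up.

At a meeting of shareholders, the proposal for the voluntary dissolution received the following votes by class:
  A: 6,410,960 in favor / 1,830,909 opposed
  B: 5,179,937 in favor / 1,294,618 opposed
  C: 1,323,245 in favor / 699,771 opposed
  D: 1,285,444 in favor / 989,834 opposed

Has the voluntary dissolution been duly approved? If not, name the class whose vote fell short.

Not approved — the C shares did not give the required vote.

A: 2/3 of 9614381 = 6409587.33, rounded up to 6409588; 6,409,588 required, 6,410,960 in favor — approved.
B: 3/4 of 6905395 = 5179046.25, rounded up to 5179047; 5,179,047 required, 5,179,937 in favor — approved.
C: a majority of 2648175 is 1324088; 1,324,088 required, 1,323,245 in favor — not approved.
D: a majority of 2570887 is 1285444; 1,285,444 required, 1,285,444 in favor — approved.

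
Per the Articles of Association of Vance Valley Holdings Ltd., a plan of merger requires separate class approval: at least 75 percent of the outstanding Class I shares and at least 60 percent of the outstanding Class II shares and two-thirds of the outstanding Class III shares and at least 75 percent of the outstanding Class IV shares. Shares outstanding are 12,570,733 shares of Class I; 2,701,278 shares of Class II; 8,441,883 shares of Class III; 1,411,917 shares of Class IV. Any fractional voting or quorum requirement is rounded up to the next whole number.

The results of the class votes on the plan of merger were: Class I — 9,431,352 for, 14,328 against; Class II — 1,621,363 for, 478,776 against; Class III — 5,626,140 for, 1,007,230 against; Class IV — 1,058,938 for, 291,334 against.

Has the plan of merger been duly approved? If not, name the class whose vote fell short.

Not approved — the Class III shares did not give the required vote.

Class I: 3/4 of 12570733 = 9428049.75, rounded up to 9428050; 9,428,050 required, 9,431,352 in favor — approved.
Class II: 3/5 of 2701278 = 1620766.80, rounded up to 1620767; 1,620,767 required, 1,621,363 in favor — approved.
Class III: 2/3 of 8441883 = 5627922; 5,627,922 required, 5,626,140 in favor — not approved.
Class IV: 3/4 of 1411917 = 1058937.75, rounded up to 1058938; 1,058,938 required, 1,058,938 in favor — approved.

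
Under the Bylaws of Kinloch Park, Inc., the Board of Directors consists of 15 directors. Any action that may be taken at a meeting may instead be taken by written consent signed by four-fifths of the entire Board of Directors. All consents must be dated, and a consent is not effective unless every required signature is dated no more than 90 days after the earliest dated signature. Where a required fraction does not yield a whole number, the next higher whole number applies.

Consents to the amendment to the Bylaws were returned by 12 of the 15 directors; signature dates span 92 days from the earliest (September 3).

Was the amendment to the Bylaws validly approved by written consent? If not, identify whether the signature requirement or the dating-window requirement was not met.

Not effective — dating-window requirement not satisfied.

Signatures required: four-fifths of 15 — 4/5 of 15 = 12, so 12 needed; 12 signed. Sufficient.
Dating window: the latest signature is 92 days after the earliest; the limit is 90 days. Outside the window.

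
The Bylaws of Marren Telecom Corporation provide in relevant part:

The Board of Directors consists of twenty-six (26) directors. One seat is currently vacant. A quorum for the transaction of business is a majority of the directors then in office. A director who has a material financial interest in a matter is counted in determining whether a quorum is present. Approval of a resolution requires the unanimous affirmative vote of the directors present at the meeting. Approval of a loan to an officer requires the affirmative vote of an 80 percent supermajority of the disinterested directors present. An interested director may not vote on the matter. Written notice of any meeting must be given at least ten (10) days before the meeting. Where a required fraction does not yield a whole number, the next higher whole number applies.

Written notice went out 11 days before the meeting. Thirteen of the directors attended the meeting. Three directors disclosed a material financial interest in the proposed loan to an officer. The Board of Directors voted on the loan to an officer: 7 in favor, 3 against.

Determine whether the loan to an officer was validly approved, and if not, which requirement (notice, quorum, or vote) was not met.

Notice: 11 days given; 10 required (11 ≥ 10). Satisfied.
Quorum: 13 present (interested directors count toward quorum); quorum is 13. Satisfied.
Vote: the loan to an officer requires four-fifths of the disinterested directors present (13 − 3 = 10). 4/5 of 10 = 8, so 8 affirmative votes are needed; 7 voted in favor. Not satisfied.

Invalid — vote requirement not satisfied.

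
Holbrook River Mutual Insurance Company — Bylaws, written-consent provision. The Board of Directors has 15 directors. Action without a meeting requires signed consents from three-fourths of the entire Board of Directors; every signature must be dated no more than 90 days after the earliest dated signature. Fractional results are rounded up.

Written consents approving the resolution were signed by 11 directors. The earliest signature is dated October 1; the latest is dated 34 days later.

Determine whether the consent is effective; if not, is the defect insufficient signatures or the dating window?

Signatures required: three-fourths of 15 — 3/4 of 15 = 11.25, rounded up to 12, so 12 needed; 11 signed. Insufficient.
Dating window: the latest signature is 34 days after the earliest; the limit is 90 days. Within the window.

Not effective — insufficient signatures.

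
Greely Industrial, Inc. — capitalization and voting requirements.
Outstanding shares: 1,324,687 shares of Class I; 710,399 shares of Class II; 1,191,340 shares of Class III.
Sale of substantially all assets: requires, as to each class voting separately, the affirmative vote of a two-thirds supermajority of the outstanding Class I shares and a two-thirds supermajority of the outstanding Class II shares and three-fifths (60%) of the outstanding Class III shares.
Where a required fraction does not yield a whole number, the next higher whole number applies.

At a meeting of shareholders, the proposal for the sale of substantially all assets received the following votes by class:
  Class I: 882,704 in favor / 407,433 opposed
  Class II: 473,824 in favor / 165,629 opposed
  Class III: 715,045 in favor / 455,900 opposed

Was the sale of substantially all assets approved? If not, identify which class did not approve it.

Class I: 2/3 of 1324687 = 883124.67, rounded up to 883125; 883,125 required, 882,704 in favor — not approved.
Class II: 2/3 of 710399 = 473599.33, rounded up to 473600; 473,600 required, 473,824 in favor — approved.
Class III: 3/5 of 1191340 = 714804; 714,804 required, 715,045 in favor — approved.

Not approved — the Class I shares did not give the required vote.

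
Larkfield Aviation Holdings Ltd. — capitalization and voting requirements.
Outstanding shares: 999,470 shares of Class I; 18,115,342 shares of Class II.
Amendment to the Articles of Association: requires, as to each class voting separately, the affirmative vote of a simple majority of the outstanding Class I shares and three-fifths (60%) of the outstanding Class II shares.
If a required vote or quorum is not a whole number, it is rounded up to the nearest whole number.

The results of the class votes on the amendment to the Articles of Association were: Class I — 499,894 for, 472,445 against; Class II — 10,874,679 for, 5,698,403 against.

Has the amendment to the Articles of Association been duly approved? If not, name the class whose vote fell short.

Approved — every class gave the required vote.

Class I: a majority of 999470 is 499736; 499,736 required, 499,894 in favor — approved.
Class II: 3/5 of 18115342 = 10869205.20, rounded up to 10869206; 10,869,206 required, 10,874,679 in favor — approved.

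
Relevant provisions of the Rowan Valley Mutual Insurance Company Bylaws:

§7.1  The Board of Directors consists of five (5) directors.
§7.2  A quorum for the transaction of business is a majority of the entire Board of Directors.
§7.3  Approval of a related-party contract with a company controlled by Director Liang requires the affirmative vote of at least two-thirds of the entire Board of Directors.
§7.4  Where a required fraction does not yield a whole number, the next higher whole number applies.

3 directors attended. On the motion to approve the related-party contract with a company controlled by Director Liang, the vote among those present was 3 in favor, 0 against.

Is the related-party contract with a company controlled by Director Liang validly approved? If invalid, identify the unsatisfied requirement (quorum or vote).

Invalid — vote requirement not satisfied.

Quorum: 3 present; quorum is 3. Satisfied.
Vote: the related-party contract with a company controlled by Director Liang requires two-thirds of the entire Board of Directors (5). 2/3 of 5 = 3.33, rounded up to 4, so 4 affirmative votes are needed; 3 voted in favor. Not satisfied.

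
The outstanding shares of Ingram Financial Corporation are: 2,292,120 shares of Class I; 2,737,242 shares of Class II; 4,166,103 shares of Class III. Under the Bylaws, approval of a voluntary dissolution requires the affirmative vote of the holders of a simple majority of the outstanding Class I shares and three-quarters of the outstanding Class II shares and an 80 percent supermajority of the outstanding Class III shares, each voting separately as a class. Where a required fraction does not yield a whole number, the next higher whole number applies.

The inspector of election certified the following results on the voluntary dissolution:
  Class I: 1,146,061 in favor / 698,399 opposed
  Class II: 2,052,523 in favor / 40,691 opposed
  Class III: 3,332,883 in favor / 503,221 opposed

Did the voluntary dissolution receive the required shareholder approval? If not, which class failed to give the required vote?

Class I: a majority of 2292120 is 1146061; 1,146,061 required, 1,146,061 in favor — approved.
Class II: 3/4 of 2737242 = 2052931.50, rounded up to 2052932; 2,052,932 required, 2,052,523 in favor — not approved.
Class III: 4/5 of 4166103 = 3332882.40, rounded up to 3332883; 3,332,883 required, 3,332,883 in favor — approved.

Not approved — the Class II shares did not give the required vote.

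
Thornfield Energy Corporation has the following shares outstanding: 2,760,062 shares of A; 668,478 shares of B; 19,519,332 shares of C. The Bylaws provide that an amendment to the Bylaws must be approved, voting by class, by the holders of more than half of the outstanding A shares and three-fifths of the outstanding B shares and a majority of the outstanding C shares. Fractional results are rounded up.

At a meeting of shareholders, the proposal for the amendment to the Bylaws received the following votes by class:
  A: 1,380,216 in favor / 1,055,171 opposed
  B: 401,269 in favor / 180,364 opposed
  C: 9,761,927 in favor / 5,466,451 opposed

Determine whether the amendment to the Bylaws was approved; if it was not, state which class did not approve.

A: a majority of 2760062 is 1380032; 1,380,032 required, 1,380,216 in favor — approved.
B: 3/5 of 668478 = 401086.80, rounded up to 401087; 401,087 required, 401,269 in favor — approved.
C: a majority of 19519332 is 9759667; 9,759,667 required, 9,761,927 in favor — approved.

Approved — every class gave the required vote.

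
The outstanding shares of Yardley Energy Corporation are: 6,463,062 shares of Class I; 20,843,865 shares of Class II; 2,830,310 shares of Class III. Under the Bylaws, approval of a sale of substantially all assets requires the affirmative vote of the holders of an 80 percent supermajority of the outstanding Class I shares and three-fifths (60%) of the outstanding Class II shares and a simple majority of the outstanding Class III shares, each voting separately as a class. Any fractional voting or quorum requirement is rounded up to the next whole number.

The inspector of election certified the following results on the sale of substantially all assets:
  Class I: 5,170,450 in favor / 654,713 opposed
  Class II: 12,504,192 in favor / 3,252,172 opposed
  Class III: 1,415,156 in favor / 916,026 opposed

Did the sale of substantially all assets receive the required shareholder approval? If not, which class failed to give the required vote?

Not approved — the Class II shares did not give the required vote.

Class I: 4/5 of 6463062 = 5170449.60, rounded up to 5170450; 5,170,450 required, 5,170,450 in favor — approved.
Class II: 3/5 of 20843865 = 12506319; 12,506,319 required, 12,504,192 in favor — not approved.
Class III: a majority of 2830310 is 1415156; 1,415,156 required, 1,415,156 in favor — approved.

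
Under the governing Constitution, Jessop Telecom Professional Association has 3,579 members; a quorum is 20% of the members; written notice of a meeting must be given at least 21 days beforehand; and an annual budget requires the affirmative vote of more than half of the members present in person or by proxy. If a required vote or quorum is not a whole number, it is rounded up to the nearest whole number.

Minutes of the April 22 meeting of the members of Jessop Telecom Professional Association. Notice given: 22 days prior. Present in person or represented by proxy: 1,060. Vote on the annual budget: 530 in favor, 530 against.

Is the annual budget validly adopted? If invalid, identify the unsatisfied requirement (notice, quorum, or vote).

Notice: 22 days given; 21 required. Satisfied.
Quorum: 20% of 3,579 = 715.80, rounded up to 716; 1,060 present. Satisfied.
Vote: requires a majority of those present (1,060); a majority of 1060 is 531, so 531 needed; 530 in favor. Not satisfied.

Invalid — vote requirement not satisfied.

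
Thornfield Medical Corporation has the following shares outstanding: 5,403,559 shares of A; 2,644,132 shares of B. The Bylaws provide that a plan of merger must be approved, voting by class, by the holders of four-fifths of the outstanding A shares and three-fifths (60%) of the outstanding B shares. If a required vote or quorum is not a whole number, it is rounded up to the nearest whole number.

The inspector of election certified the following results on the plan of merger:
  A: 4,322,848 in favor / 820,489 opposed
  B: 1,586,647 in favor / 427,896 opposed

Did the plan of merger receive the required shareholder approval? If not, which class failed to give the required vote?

Approved — every class gave the required vote.

A: 4/5 of 5403559 = 4322847.20, rounded up to 4322848; 4,322,848 required, 4,322,848 in favor — approved.
B: 3/5 of 2644132 = 1586479.20, rounded up to 1586480; 1,586,480 required, 1,586,647 in favor — approved.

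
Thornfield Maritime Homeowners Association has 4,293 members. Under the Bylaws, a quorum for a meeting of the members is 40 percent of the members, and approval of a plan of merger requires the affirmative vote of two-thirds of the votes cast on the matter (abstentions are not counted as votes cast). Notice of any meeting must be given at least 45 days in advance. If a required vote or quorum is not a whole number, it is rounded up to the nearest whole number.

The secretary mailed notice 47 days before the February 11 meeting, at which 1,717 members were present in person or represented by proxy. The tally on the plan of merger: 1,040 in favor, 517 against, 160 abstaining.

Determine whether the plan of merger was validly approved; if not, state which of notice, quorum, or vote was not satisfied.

Notice: 47 days given; 45 required. Satisfied.
Quorum: 40% of 4,293 = 1,717.20, rounded up to 1,718; 1,717 present. Not satisfied.
Vote: requires two-thirds of the votes cast (1,717 − 160 abstaining = 1,557); 2/3 of 1557 = 1038, so 1,038 needed; 1,040 in favor. Satisfied.

Invalid — quorum requirement not satisfied.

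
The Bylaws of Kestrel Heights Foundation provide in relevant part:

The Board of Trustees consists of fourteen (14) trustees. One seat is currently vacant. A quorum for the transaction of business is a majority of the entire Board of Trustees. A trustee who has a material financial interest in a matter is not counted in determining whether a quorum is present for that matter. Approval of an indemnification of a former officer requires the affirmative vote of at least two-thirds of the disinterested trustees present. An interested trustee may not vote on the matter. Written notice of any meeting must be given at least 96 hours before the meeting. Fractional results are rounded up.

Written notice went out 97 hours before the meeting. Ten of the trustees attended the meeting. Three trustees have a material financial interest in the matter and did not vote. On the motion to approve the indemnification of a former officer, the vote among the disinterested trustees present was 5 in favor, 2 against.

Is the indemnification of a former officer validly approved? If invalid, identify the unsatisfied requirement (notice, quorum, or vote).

Invalid — quorum requirement not satisfied.

Notice: 97 hours given; 96 required (97 ≥ 96). Satisfied.
Quorum: 10 present, but the 3 interested trustees do not count, leaving 7. Quorum is 8. Not satisfied.
Vote: the indemnification of a former officer requires two-thirds of the disinterested trustees present (10 − 3 = 7). 2/3 of 7 = 4.67, rounded up to 5, so 5 affirmative votes are needed; 5 voted in favor. Satisfied. (Moot — without a quorum no business can be validly transacted.)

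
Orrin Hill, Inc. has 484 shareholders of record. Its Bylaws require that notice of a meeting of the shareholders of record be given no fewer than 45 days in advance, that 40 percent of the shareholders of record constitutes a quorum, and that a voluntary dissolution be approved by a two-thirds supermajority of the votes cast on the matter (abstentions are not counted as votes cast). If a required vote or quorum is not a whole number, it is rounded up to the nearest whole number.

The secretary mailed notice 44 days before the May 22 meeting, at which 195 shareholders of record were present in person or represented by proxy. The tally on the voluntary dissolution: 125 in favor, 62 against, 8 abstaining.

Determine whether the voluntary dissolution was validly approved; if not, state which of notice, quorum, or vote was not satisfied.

Notice: 44 days given; 45 required. Not satisfied.
Quorum: 40% of 484 = 193.60, rounded up to 194; 195 present. Satisfied.
Vote: requires two-thirds of the votes cast (195 − 8 abstaining = 187); 2/3 of 187 = 124.67, rounded up to 125, so 125 needed; 125 in favor. Satisfied.

Invalid — notice requirement not satisfied.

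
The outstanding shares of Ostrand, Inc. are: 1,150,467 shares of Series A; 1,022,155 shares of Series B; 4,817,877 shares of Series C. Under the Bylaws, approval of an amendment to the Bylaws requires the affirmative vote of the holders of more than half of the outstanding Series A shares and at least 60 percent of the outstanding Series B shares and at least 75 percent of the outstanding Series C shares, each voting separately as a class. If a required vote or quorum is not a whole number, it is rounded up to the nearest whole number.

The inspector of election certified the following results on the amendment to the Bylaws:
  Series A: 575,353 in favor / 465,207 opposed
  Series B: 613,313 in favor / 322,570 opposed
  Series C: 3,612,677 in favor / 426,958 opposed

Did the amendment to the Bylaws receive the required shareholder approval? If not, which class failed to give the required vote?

Not approved — the Series C shares did not give the required vote.

Series A: a majority of 1150467 is 575234; 575,234 required, 575,353 in favor — approved.
Series B: 3/5 of 1022155 = 613293; 613,293 required, 613,313 in favor — approved.
Series C: 3/4 of 4817877 = 3613407.75, rounded up to 3613408; 3,613,408 required, 3,612,677 in favor — not approved.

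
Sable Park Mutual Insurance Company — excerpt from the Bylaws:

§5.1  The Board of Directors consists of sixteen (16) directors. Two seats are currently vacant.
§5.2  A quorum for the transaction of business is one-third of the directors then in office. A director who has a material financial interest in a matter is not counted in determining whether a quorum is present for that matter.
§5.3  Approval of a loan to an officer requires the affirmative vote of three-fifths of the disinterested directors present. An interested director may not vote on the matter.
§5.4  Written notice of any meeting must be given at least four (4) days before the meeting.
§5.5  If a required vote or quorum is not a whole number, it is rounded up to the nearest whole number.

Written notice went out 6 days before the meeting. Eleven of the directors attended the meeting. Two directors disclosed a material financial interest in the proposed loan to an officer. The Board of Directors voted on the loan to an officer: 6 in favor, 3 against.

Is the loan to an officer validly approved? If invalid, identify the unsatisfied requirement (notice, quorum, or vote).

Valid — all requirements satisfied.

Notice: 6 days given; 4 required (6 ≥ 4). Satisfied.
Quorum: 11 present, but the 2 interested directors do not count, leaving 9. Quorum is 5. Satisfied.
Vote: the loan to an officer requires three-fifths of the disinterested directors present (11 − 2 = 9). 3/5 of 9 = 5.40, rounded up to 6, so 6 affirmative votes are needed; 6 voted in favor. Satisfied.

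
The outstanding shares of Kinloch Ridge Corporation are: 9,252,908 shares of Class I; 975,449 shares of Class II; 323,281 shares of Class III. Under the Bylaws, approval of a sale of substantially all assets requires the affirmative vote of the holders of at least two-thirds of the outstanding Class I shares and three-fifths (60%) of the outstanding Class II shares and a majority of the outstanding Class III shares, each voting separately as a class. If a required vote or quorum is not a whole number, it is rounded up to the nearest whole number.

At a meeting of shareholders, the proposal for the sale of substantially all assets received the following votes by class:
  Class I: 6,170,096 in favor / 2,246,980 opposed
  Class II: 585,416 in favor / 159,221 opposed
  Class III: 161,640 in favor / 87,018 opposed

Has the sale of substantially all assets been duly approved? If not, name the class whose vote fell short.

Not approved — the Class III shares did not give the required vote.

Class I: 2/3 of 9252908 = 6168605.33, rounded up to 6168606; 6,168,606 required, 6,170,096 in favor — approved.
Class II: 3/5 of 975449 = 585269.40, rounded up to 585270; 585,270 required, 585,416 in favor — approved.
Class III: a majority of 323281 is 161641; 161,641 required, 161,640 in favor — not approved.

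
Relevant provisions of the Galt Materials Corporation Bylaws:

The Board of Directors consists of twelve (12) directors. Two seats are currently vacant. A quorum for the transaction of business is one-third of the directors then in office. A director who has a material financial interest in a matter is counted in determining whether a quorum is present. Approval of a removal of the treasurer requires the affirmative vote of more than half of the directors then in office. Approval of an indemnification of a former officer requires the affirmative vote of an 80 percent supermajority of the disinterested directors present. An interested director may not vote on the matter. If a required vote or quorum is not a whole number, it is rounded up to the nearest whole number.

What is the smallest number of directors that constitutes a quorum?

1/3 of 10 = 3.33, rounded up to 4.

4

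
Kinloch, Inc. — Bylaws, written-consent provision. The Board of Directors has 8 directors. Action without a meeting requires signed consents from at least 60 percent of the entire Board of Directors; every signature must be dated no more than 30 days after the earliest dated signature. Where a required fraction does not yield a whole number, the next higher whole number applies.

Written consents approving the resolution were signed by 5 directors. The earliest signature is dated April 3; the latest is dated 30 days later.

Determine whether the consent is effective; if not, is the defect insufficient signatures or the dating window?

Signatures required: at least 60 percent of 8 — 3/5 of 8 = 4.80, rounded up to 5, so 5 needed; 5 signed. Sufficient.
Dating window: the latest signature is 30 days after the earliest; the limit is 30 days. Within the window.

Effective — both the signature and dating-window requirements are satisfied.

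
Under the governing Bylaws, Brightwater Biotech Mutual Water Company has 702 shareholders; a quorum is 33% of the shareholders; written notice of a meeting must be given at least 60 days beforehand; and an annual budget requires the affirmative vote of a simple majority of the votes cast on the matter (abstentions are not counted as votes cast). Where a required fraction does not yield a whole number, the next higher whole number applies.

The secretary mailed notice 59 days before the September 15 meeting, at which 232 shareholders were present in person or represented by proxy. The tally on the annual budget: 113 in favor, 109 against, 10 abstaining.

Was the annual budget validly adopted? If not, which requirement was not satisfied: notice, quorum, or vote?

Invalid — notice requirement not satisfied.

Notice: 59 days given; 60 required. Not satisfied.
Quorum: 33% of 702 = 231.66, rounded up to 232; 232 present. Satisfied.
Vote: requires a majority of the votes cast (232 − 10 abstaining = 222); a majority of 222 is 112, so 112 needed; 113 in favor. Satisfied.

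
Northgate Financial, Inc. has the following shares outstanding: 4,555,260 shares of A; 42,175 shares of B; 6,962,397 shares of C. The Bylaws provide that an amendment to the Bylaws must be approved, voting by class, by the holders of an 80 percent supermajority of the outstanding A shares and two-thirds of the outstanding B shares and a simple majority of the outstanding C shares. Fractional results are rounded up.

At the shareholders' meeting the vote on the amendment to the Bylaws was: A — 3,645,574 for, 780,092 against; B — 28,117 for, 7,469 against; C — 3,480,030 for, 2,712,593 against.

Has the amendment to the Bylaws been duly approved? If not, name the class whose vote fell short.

A: 4/5 of 4555260 = 3644208; 3,644,208 required, 3,645,574 in favor — approved.
B: 2/3 of 42175 = 28116.67, rounded up to 28117; 28,117 required, 28,117 in favor — approved.
C: a majority of 6962397 is 3481199; 3,481,199 required, 3,480,030 in favor — not approved.

Not approved — the C shares did not give the required vote.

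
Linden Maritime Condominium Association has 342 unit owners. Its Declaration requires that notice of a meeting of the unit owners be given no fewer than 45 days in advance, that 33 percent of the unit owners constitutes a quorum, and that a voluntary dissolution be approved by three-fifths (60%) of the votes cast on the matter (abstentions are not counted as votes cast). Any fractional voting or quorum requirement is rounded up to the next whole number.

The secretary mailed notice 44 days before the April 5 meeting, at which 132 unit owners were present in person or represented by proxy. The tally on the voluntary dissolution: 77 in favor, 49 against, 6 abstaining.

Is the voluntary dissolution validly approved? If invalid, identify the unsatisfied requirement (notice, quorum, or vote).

Invalid — notice requirement not satisfied.

Notice: 44 days given; 45 required. Not satisfied.
Quorum: 33% of 342 = 112.86, rounded up to 113; 132 present. Satisfied.
Vote: requires three-fifths of the votes cast (132 − 6 abstaining = 126); 3/5 of 126 = 75.60, rounded up to 76, so 76 needed; 77 in favor. Satisfied.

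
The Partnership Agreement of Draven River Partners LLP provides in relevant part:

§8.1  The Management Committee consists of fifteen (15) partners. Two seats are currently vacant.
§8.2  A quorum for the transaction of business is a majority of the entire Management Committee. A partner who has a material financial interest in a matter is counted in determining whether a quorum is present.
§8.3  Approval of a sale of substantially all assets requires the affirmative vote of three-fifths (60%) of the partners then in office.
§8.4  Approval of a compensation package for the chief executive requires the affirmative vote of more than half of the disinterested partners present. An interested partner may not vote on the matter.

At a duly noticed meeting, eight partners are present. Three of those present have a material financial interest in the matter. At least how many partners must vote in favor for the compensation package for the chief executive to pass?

3

The compensation package for the chief executive requires a majority of the disinterested partners present (8 − 3 = 5).
A majority of 5 is 3.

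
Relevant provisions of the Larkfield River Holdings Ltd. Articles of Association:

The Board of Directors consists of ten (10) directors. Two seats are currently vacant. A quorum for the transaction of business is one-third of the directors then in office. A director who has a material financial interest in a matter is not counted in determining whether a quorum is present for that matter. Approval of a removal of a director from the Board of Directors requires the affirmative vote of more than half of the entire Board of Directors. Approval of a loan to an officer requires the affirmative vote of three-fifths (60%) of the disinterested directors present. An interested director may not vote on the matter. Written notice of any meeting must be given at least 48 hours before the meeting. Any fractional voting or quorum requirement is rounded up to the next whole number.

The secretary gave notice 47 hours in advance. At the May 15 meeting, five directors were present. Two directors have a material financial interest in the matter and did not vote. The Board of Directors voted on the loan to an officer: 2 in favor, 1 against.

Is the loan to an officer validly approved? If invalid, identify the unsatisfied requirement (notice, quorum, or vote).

Notice: 47 hours given; 48 required (47 < 48). Not satisfied.
Quorum: 5 present, but the 2 interested directors do not count, leaving 3. Quorum is 3. Satisfied.
Vote: the loan to an officer requires three-fifths of the disinterested directors present (5 − 2 = 3). 3/5 of 3 = 1.80, rounded up to 2, so 2 affirmative votes are needed; 2 voted in favor. Satisfied.

Invalid — notice requirement not satisfied.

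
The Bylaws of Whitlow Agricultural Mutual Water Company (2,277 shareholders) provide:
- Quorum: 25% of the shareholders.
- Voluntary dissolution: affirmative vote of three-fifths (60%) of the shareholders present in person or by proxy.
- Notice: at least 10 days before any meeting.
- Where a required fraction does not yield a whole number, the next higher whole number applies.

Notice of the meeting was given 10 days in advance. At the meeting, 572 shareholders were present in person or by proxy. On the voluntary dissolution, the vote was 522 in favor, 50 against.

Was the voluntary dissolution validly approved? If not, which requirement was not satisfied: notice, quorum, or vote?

Valid — all requirements satisfied.

Notice: 10 days given; 10 required. Satisfied.
Quorum: 25% of 2,277 = 569.25, rounded up to 570; 572 present. Satisfied.
Vote: requires three-fifths of those present (572); 3/5 of 572 = 343.20, rounded up to 344, so 344 needed; 522 in favor. Satisfied.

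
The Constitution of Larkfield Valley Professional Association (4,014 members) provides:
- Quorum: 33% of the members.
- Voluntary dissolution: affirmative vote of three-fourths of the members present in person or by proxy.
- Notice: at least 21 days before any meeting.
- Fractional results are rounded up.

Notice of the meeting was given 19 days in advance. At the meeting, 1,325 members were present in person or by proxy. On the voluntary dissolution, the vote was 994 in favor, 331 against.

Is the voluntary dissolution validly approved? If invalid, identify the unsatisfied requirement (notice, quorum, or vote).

Notice: 19 days given; 21 required. Not satisfied.
Quorum: 33% of 4,014 = 1,324.62, rounded up to 1,325; 1,325 present. Satisfied.
Vote: requires three-fourths of those present (1,325); 3/4 of 1325 = 993.75, rounded up to 994, so 994 needed; 994 in favor. Satisfied.

Invalid — notice requirement not satisfied.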